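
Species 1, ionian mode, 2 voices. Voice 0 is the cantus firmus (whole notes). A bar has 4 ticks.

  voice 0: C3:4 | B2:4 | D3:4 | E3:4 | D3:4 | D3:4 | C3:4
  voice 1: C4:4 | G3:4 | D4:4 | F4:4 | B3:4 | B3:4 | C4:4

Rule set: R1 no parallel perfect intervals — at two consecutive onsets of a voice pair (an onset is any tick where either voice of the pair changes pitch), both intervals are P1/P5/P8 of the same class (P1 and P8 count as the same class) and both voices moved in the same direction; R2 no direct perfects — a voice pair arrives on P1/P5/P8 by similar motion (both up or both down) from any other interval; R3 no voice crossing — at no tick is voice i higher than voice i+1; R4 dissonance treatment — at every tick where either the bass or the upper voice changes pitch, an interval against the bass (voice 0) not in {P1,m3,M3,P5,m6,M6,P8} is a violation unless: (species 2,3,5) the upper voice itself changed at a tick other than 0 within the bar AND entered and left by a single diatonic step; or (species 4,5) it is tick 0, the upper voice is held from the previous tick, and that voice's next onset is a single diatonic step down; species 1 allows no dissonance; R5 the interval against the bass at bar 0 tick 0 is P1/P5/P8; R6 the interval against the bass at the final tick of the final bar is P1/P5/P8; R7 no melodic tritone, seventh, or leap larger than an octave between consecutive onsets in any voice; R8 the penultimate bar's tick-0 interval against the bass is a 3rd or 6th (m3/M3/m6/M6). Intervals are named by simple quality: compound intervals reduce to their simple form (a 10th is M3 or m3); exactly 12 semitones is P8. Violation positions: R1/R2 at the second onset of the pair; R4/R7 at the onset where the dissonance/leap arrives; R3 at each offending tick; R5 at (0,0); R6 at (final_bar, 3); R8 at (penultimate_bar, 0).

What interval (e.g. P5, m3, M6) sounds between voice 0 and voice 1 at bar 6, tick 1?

P8

voice 0=C3 voice 1=C4 -> P8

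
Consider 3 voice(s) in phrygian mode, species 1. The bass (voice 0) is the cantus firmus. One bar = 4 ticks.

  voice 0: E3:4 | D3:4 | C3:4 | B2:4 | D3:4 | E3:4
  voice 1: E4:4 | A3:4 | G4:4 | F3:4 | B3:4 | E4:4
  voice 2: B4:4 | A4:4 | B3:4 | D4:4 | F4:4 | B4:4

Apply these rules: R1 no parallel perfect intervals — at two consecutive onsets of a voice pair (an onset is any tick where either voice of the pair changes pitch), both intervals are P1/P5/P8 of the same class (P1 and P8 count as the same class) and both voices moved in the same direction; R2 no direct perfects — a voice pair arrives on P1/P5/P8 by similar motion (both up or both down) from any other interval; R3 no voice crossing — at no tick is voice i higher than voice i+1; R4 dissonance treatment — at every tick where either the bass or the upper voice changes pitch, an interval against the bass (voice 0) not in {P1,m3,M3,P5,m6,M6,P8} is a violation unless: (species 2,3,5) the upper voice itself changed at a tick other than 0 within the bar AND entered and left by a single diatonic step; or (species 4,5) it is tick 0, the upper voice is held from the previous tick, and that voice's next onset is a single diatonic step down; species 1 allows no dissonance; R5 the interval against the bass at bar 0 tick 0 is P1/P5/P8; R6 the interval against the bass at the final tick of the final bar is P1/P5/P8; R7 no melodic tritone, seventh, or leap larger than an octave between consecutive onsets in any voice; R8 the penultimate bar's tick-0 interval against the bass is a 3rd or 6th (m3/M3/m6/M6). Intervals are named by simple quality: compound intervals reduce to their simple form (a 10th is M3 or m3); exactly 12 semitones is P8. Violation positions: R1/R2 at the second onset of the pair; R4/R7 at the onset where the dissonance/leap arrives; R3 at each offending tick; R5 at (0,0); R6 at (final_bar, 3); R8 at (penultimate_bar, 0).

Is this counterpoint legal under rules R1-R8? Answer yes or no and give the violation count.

bar 0: v0=E3 v1=E4 v2=B4 (P5)
bar 1: v0=D3 v1=A3 v2=A4 (P5)
bar 2: v0=C3 v1=G4 v2=B3 (M7)
bar 3: v0=B2 v1=F3 v2=D4 (m3)
bar 4: v0=D3 v1=B3 v2=F4 (m3)
bar 5: v0=E3 v1=E4 v2=B4 (P5)
  R1 @ bar1.0: E3/B4 P5 -> D3/A4 P5 similar
  R2 @ bar1.0: E3/E4 P8 -> D3/A3 P5 similar
  R2 @ bar1.0: E4/B4 P5 -> A3/A4 P8 similar
  R3 @ bar2.0: G4 above B3
  R4 @ bar2.0: C3/B3 M7 untreated
  R7 @ bar2.0: A3->G4 leap 10st
  R7 @ bar2.0: A4->B3 leap 10st
  R3 @ bar2.1: G4 above B3
  R3 @ bar2.2: G4 above B3
  R3 @ bar2.3: G4 above B3
  R4 @ bar3.0: B2/F3 TT untreated
  R7 @ bar3.0: G4->F3 leap 14st
  R7 @ bar4.0: F3->B3 leap 6st
  R2 @ bar5.0: D3/B3 M6 -> E3/E4 P8 similar
  R2 @ bar5.0: D3/F4 m3 -> E3/B4 P5 similar
  R2 @ bar5.0: B3/F4 TT -> E4/B4 P5 similar
  R7 @ bar5.0: F4->B4 leap 6st

No (17 violations)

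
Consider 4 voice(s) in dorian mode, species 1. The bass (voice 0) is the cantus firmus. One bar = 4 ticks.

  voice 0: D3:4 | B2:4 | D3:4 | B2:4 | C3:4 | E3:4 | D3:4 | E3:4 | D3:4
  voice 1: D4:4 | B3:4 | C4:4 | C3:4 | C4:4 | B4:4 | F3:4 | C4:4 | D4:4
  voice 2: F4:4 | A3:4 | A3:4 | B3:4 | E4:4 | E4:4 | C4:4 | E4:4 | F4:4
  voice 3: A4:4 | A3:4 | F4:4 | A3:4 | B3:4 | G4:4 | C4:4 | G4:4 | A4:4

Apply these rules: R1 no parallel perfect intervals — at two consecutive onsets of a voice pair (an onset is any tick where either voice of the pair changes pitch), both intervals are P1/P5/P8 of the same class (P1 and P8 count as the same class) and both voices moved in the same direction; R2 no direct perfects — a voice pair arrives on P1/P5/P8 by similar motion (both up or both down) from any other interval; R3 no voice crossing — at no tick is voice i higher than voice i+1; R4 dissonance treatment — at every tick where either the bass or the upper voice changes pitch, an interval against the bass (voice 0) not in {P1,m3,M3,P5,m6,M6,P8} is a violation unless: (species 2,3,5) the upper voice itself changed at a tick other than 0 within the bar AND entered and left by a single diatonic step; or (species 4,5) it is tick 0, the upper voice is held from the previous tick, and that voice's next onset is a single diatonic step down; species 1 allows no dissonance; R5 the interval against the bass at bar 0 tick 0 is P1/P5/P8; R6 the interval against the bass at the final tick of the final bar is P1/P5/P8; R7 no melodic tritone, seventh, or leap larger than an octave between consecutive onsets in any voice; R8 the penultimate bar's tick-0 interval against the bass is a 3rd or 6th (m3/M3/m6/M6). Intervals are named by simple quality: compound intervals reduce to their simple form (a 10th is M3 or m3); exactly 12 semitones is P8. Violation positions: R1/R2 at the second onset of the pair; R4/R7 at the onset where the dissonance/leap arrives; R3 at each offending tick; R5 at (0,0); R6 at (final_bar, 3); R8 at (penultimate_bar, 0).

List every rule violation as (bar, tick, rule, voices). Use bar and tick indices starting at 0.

bar 0: v0=D3 v1=D4 v2=F4 v3=A4 downbeat P5
bar 1: v0=B2 v1=B3 v2=A3 v3=A3 downbeat m7
bar 2: v0=D3 v1=C4 v2=A3 v3=F4 downbeat m3
bar 3: v0=B2 v1=C3 v2=B3 v3=A3 downbeat m7
bar 4: v0=C3 v1=C4 v2=E4 v3=B3 downbeat M7
bar 5: v0=E3 v1=B4 v2=E4 v3=G4 downbeat m3
bar 6: v0=D3 v1=F3 v2=C4 v3=C4 downbeat m7
bar 7: v0=E3 v1=C4 v2=E4 v3=G4 downbeat m3
bar 8: v0=D3 v1=D4 v2=F4 v3=A4 downbeat P5
  -> R5 @ bar 0 tick 0 v(0, 2): opens on m3
  -> R1 @ bar 1 tick 0 v(0, 1): D3/D4 P8 -> B2/B3 P8 similar
  -> R2 @ bar 1 tick 0 v(2, 3): F4/A4 M3 -> A3/A3 P1 similar
  -> R3 @ bar 1 tick 0 v(1, 2): B3 above A3
  -> R4 @ bar 1 tick 0 v(0, 2): B2/A3 m7 untreated
  -> R4 @ bar 1 tick 0 v(0, 3): B2/A3 m7 untreated
  -> R3 @ bar 1 tick 1 v(1, 2): B3 above A3
  -> R3 @ bar 1 tick 2 v(1, 2): B3 above A3
  -> R3 @ bar 1 tick 3 v(1, 2): B3 above A3
  -> R3 @ bar 2 tick 0 v(1, 2): C4 above A3
  -> R4 @ bar 2 tick 0 v(0, 1): D3/C4 m7 untreated
  -> R3 @ bar 2 tick 1 v(1, 2): C4 above A3
  -> R3 @ bar 2 tick 2 v(1, 2): C4 above A3
  -> R3 @ bar 2 tick 3 v(1, 2): C4 above A3
  -> R3 @ bar 3 tick 0 v(2, 3): B3 above A3
  -> R4 @ bar 3 tick 0 v(0, 1): B2/C3 m2 untreated
  -> R4 @ bar 3 tick 0 v(0, 3): B2/A3 m7 untreated
  -> R3 @ bar 3 tick 1 v(2, 3): B3 above A3
  -> R3 @ bar 3 tick 2 v(2, 3): B3 above A3
  -> R3 @ bar 3 tick 3 v(2, 3): B3 above A3
  -> R2 @ bar 4 tick 0 v(0, 1): B2/C3 m2 -> C3/C4 P8 similar
  -> R3 @ bar 4 tick 0 v(2, 3): E4 above B3
  -> R4 @ bar 4 tick 0 v(0, 3): C3/B3 M7 untreated
  -> R3 @ bar 4 tick 1 v(2, 3): E4 above B3
  -> R3 @ bar 4 tick 2 v(2, 3): E4 above B3
  -> R3 @ bar 4 tick 3 v(2, 3): E4 above B3
  -> R2 @ bar 5 tick 0 v(0, 1): C3/C4 P8 -> E3/B4 P5 similar
  -> R3 @ bar 5 tick 0 v(1, 2): B4 above E4
  -> R7 @ bar 5 tick 0 v(1,): C4->B4 leap 11st
  -> R3 @ bar 5 tick 1 v(1, 2): B4 above E4
  -> R3 @ bar 5 tick 2 v(1, 2): B4 above E4
  -> R3 @ bar 5 tick 3 v(1, 2): B4 above E4
  -> R1 @ bar 6 tick 0 v(1, 2): B4/E4 P5 -> F3/C4 P5 similar
  -> R2 @ bar 6 tick 0 v(1, 3): B4/G4 M3 -> F3/C4 P5 similar
  -> R2 @ bar 6 tick 0 v(2, 3): E4/G4 m3 -> C4/C4 P1 similar
  -> R4 @ bar 6 tick 0 v(0, 2): D3/C4 m7 untreated
  -> R4 @ bar 6 tick 0 v(0, 3): D3/C4 m7 untreated
  -> R7 @ bar 6 tick 0 v(1,): B4->F3 leap 18st
  -> R1 @ bar 7 tick 0 v(1, 3): F3/C4 P5 -> C4/G4 P5 similar
  -> R2 @ bar 7 tick 0 v(0, 2): D3/C4 m7 -> E3/E4 P8 similar
  -> R8 @ bar 7 tick 0 v(0, 2): penult P8 not 3rd/6th
  -> R1 @ bar 8 tick 0 v(1, 3): C4/G4 P5 -> D4/A4 P5 similar
  -> R6 @ bar 8 tick 3 v(0, 2): closes on m3

(0, 0, R5, (0, 2))
(1, 0, R1, (0, 1))
(1, 0, R2, (2, 3))
(1, 0, R3, (1, 2))
(1, 0, R4, (0, 2))
(1, 0, R4, (0, 3))
(1, 1, R3, (1, 2))
(1, 2, R3, (1, 2))
(1, 3, R3, (1, 2))
(2, 0, R3, (1, 2))
(2, 0, R4, (0, 1))
(2, 1, R3, (1, 2))
(2, 2, R3, (1, 2))
(2, 3, R3, (1, 2))
(3, 0, R3, (2, 3))
(3, 0, R4, (0, 1))
(3, 0, R4, (0, 3))
(3, 1, R3, (2, 3))
(3, 2, R3, (2, 3))
(3, 3, R3, (2, 3))
(4, 0, R2, (0, 1))
(4, 0, R3, (2, 3))
(4, 0, R4, (0, 3))
(4, 1, R3, (2, 3))
(4, 2, R3, (2, 3))
(4, 3, R3, (2, 3))
(5, 0, R2, (0, 1))
(5, 0, R3, (1, 2))
(5, 0, R7, (1,))
(5, 1, R3, (1, 2))
(5, 2, R3, (1, 2))
(5, 3, R3, (1, 2))
(6, 0, R1, (1, 2))
(6, 0, R2, (1, 3))
(6, 0, R2, (2, 3))
(6, 0, R4, (0, 2))
(6, 0, R4, (0, 3))
(6, 0, R7, (1,))
(7, 0, R1, (1, 3))
(7, 0, R2, (0, 2))
(7, 0, R8, (0, 2))
(8, 0, R1, (1, 3))
(8, 3, R6, (0, 2))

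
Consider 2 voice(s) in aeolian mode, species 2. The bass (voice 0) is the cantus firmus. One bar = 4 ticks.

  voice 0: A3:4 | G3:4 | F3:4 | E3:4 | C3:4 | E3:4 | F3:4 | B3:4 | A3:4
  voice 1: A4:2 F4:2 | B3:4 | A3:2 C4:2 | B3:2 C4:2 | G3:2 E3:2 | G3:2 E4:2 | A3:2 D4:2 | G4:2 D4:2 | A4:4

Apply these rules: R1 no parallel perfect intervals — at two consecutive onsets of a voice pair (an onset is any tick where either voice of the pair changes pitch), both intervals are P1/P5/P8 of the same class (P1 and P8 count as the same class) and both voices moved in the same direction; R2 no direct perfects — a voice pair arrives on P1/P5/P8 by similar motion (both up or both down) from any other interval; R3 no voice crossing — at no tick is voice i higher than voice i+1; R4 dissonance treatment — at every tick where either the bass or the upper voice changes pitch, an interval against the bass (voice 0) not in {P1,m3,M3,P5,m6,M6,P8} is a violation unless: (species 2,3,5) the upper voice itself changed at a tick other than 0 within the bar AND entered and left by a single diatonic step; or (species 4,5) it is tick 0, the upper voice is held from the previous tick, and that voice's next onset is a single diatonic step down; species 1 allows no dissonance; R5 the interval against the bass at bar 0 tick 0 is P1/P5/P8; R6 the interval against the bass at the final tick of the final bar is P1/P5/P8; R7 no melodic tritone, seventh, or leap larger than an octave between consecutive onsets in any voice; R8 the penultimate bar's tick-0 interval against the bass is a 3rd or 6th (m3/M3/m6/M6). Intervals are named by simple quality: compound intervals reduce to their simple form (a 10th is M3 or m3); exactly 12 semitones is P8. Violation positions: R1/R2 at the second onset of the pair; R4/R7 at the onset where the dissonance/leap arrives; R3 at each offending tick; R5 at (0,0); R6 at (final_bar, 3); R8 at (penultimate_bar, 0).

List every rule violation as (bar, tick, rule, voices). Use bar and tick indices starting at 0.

(1, 0, R7, (1,))
(3, 0, R1, (0, 1))
(4, 0, R2, (0, 1))
(7, 0, R7, (0,))

bar 0: v0=A3 v1=A4 downbeat P8
bar 1: v0=G3 v1=B3 downbeat M3
bar 2: v0=F3 v1=A3 downbeat M3
bar 3: v0=E3 v1=B3 downbeat P5
bar 4: v0=C3 v1=G3 downbeat P5
bar 5: v0=E3 v1=G3 downbeat m3
bar 6: v0=F3 v1=A3 downbeat M3
bar 7: v0=B3 v1=G4 downbeat m6
bar 8: v0=A3 v1=A4 downbeat P8
  -> R7 @ bar 1 tick 0 v(1,): F4->B3 leap 6st
  -> R1 @ bar 3 tick 0 v(0, 1): F3/C4 P5 -> E3/B3 P5 similar
  -> R2 @ bar 4 tick 0 v(0, 1): E3/C4 m6 -> C3/G3 P5 similar
  -> R7 @ bar 7 tick 0 v(0,): F3->B3 leap 6st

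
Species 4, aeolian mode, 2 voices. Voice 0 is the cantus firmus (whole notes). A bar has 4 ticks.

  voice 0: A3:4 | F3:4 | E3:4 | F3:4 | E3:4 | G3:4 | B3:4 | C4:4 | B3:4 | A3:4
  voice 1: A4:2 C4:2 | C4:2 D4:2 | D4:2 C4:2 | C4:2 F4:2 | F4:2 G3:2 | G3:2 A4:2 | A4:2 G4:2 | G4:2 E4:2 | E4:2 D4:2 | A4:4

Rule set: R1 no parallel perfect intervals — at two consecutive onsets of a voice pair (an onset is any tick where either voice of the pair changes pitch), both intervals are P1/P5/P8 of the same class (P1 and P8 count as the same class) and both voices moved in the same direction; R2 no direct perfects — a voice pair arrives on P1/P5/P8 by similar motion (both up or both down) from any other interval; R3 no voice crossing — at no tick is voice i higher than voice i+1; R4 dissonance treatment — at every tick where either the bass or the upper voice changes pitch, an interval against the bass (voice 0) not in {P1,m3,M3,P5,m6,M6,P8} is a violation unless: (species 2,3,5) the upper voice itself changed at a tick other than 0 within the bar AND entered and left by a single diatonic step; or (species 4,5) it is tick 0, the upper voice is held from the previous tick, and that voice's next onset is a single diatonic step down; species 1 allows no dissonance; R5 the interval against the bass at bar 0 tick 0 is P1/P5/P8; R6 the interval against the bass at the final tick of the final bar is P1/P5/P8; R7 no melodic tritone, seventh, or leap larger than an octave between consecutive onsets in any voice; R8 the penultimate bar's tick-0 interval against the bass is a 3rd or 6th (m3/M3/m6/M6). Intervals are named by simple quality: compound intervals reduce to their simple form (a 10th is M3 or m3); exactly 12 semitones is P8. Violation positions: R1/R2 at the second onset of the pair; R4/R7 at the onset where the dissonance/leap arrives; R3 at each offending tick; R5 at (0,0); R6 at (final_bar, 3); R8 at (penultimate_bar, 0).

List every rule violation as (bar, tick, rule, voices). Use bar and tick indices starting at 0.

bar 0: v0=A3 v1=A4 downbeat P8
bar 1: v0=F3 v1=C4 downbeat P5
bar 2: v0=E3 v1=D4 downbeat m7
bar 3: v0=F3 v1=C4 downbeat P5
bar 4: v0=E3 v1=F4 downbeat m2
bar 5: v0=G3 v1=G3 downbeat P1
bar 6: v0=B3 v1=A4 downbeat m7
bar 7: v0=C4 v1=G4 downbeat P5
bar 8: v0=B3 v1=E4 downbeat P4
bar 9: v0=A3 v1=A4 downbeat P8
  -> R4 @ bar 4 tick 0 v(0, 1): E3/F4 m2 untreated
  -> R7 @ bar 4 tick 2 v(1,): F4->G3 leap 10st
  -> R4 @ bar 5 tick 2 v(0, 1): G3/A4 M2 untreated
  -> R7 @ bar 5 tick 2 v(1,): G3->A4 leap 14st
  -> R8 @ bar 8 tick 0 v(0, 1): penult P4 not 3rd/6th

(4, 0, R4, (0, 1))
(4, 2, R7, (1,))
(5, 2, R4, (0, 1))
(5, 2, R7, (1,))
(8, 0, R8, (0, 1))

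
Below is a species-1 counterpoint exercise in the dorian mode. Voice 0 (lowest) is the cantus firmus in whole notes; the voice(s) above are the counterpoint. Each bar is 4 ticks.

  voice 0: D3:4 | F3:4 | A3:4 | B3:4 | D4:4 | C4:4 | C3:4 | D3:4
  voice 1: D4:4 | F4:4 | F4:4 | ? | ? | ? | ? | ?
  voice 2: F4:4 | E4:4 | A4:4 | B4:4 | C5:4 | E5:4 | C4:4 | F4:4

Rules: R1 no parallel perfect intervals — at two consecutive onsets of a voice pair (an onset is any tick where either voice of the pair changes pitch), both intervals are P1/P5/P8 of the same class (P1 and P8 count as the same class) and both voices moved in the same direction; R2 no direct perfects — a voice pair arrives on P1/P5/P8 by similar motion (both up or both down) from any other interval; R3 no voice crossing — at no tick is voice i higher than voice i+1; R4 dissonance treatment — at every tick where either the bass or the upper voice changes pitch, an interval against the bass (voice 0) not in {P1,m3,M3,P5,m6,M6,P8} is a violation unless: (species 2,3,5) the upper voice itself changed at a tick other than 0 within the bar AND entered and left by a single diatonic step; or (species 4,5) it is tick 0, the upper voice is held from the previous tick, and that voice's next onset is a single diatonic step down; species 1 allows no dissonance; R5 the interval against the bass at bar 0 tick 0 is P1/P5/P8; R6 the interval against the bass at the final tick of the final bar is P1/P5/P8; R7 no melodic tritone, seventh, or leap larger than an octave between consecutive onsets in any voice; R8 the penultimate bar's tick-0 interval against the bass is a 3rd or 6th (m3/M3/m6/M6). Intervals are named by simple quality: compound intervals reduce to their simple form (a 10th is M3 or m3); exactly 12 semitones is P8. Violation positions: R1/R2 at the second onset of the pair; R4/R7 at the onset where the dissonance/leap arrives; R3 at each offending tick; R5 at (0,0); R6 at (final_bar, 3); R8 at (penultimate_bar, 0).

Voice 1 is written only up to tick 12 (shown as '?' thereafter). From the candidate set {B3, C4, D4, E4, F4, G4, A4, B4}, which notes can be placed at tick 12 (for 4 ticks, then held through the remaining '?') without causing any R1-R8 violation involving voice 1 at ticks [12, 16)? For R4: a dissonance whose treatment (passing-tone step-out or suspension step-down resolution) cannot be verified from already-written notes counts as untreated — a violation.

B3: violates R7
C4: violates R4
D4: legal
E4: violates R4
F4: violates R4
G4: legal
A4: violates R4
B4: violates R2,R7

{D4, G4}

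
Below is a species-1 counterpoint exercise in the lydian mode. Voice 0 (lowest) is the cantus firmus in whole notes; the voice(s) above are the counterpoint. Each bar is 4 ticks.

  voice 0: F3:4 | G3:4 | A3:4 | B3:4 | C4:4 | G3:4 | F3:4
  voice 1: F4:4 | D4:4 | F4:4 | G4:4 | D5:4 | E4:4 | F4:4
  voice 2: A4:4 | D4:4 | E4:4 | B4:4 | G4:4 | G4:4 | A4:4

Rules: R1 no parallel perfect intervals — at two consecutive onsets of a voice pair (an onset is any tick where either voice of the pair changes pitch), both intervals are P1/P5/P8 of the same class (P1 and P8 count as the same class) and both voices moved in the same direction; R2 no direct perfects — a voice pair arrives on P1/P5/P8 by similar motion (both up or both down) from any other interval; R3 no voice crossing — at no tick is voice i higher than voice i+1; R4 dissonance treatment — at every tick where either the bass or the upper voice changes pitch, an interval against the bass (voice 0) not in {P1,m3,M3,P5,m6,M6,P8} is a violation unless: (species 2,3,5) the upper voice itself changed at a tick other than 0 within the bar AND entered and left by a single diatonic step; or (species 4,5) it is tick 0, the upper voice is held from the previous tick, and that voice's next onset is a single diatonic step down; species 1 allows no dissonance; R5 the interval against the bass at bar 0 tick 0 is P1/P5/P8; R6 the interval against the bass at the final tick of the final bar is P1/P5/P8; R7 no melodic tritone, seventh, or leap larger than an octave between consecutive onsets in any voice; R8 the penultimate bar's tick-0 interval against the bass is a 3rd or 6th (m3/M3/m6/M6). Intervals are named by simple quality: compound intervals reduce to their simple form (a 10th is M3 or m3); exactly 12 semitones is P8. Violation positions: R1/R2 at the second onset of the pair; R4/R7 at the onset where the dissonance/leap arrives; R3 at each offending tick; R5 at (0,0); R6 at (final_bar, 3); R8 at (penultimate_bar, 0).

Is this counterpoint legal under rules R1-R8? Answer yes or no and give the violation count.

No (16 violations)

bar 0: v0=F3 v1=F4 v2=A4 (M3)
bar 1: v0=G3 v1=D4 v2=D4 (P5)
bar 2: v0=A3 v1=F4 v2=E4 (P5)
bar 3: v0=B3 v1=G4 v2=B4 (P8)
bar 4: v0=C4 v1=D5 v2=G4 (P5)
bar 5: v0=G3 v1=E4 v2=G4 (P8)
bar 6: v0=F3 v1=F4 v2=A4 (M3)
  R5 @ bar0.0: opens on M3
  R2 @ bar1.0: F4/A4 M3 -> D4/D4 P1 similar
  R1 @ bar2.0: G3/D4 P5 -> A3/E4 P5 similar
  R3 @ bar2.0: F4 above E4
  R3 @ bar2.1: F4 above E4
  R3 @ bar2.2: F4 above E4
  R3 @ bar2.3: F4 above E4
  R2 @ bar3.0: A3/E4 P5 -> B3/B4 P8 similar
  R3 @ bar4.0: D5 above G4
  R4 @ bar4.0: C4/D5 M2 untreated
  R3 @ bar4.1: D5 above G4
  R3 @ bar4.2: D5 above G4
  R3 @ bar4.3: D5 above G4
  R7 @ bar5.0: D5->E4 leap 10st
  R8 @ bar5.0: penult P8 not 3rd/6th
  R6 @ bar6.3: closes on M3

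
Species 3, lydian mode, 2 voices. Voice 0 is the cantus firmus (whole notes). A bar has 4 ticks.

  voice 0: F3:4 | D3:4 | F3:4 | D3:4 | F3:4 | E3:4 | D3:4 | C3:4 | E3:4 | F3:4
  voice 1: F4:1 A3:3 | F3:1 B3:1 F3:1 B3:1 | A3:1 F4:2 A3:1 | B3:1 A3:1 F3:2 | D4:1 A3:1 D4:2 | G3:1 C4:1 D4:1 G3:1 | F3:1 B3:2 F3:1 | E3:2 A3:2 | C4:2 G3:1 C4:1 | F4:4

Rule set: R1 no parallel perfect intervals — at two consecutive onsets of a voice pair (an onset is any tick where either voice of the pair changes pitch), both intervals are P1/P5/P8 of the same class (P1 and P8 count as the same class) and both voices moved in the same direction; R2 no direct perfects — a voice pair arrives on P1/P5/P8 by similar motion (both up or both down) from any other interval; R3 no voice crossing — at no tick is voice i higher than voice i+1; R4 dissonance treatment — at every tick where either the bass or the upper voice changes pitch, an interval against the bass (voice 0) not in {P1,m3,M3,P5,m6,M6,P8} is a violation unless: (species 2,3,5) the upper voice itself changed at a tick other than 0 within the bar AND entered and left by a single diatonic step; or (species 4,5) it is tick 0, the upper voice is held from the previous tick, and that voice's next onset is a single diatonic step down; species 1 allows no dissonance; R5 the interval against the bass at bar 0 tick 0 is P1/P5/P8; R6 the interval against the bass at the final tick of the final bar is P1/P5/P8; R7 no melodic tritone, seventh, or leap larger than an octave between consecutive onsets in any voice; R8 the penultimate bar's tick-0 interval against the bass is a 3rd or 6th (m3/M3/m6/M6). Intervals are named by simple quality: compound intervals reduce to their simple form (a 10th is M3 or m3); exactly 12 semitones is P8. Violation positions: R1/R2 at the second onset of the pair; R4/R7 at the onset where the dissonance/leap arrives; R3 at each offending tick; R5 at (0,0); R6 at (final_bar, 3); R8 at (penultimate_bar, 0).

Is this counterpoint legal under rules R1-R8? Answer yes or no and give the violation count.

No (7 violations)

bar 0: v0=F3 v1=F4 (P8)
bar 1: v0=D3 v1=F3 (m3)
bar 2: v0=F3 v1=A3 (M3)
bar 3: v0=D3 v1=B3 (M6)
bar 4: v0=F3 v1=D4 (M6)
bar 5: v0=E3 v1=G3 (m3)
bar 6: v0=D3 v1=F3 (m3)
bar 7: v0=C3 v1=E3 (M3)
bar 8: v0=E3 v1=C4 (m6)
bar 9: v0=F3 v1=F4 (P8)
  R7 @ bar1.1: F3->B3 leap 6st
  R7 @ bar1.2: B3->F3 leap 6st
  R7 @ bar1.3: F3->B3 leap 6st
  R4 @ bar5.2: E3/D4 m7 untreated
  R7 @ bar6.1: F3->B3 leap 6st
  R7 @ bar6.3: B3->F3 leap 6st
  R2 @ bar9.0: E3/C4 m6 -> F3/F4 P8 similar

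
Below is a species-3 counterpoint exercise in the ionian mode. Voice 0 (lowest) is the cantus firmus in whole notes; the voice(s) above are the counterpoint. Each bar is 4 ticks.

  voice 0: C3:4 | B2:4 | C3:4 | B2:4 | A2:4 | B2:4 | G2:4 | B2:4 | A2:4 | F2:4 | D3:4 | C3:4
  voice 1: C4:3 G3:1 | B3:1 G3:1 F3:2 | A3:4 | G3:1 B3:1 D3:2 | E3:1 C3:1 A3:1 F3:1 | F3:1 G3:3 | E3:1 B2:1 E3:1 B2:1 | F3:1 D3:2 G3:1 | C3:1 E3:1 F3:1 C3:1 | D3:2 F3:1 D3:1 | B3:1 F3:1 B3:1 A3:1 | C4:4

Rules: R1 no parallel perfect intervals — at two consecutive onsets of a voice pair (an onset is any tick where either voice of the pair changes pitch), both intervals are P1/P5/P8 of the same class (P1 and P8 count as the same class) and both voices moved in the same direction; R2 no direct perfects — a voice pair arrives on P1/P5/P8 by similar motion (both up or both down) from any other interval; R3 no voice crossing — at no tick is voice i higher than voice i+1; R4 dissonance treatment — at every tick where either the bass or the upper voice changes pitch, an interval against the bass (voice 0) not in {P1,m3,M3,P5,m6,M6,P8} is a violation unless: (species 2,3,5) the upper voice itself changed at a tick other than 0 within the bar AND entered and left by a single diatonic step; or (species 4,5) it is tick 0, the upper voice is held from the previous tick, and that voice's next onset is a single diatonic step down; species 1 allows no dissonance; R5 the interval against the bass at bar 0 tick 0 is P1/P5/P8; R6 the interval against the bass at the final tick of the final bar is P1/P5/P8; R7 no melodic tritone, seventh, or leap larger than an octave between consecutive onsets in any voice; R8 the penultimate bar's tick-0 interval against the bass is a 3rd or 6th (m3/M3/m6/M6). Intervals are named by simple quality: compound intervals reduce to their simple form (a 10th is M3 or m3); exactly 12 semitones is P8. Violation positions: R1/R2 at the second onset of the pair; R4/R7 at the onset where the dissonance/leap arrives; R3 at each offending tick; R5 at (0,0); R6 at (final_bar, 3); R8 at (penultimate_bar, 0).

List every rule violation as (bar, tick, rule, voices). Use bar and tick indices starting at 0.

(1, 2, R4, (0, 1))
(5, 0, R4, (0, 1))
(7, 0, R4, (0, 1))
(7, 0, R7, (1,))
(10, 1, R7, (1,))
(10, 2, R7, (1,))

bar 0: v0=C3 v1=C4 downbeat P8
bar 1: v0=B2 v1=B3 downbeat P8
bar 2: v0=C3 v1=A3 downbeat M6
bar 3: v0=B2 v1=G3 downbeat m6
bar 4: v0=A2 v1=E3 downbeat P5
bar 5: v0=B2 v1=F3 downbeat TT
bar 6: v0=G2 v1=E3 downbeat M6
bar 7: v0=B2 v1=F3 downbeat TT
bar 8: v0=A2 v1=C3 downbeat m3
bar 9: v0=F2 v1=D3 downbeat M6
bar 10: v0=D3 v1=B3 downbeat M6
bar 11: v0=C3 v1=C4 downbeat P8
  -> R4 @ bar 1 tick 2 v(0, 1): B2/F3 TT untreated
  -> R4 @ bar 5 tick 0 v(0, 1): B2/F3 TT untreated
  -> R4 @ bar 7 tick 0 v(0, 1): B2/F3 TT untreated
  -> R7 @ bar 7 tick 0 v(1,): B2->F3 leap 6st
  -> R7 @ bar 10 tick 1 v(1,): B3->F3 leap 6st
  -> R7 @ bar 10 tick 2 v(1,): F3->B3 leap 6st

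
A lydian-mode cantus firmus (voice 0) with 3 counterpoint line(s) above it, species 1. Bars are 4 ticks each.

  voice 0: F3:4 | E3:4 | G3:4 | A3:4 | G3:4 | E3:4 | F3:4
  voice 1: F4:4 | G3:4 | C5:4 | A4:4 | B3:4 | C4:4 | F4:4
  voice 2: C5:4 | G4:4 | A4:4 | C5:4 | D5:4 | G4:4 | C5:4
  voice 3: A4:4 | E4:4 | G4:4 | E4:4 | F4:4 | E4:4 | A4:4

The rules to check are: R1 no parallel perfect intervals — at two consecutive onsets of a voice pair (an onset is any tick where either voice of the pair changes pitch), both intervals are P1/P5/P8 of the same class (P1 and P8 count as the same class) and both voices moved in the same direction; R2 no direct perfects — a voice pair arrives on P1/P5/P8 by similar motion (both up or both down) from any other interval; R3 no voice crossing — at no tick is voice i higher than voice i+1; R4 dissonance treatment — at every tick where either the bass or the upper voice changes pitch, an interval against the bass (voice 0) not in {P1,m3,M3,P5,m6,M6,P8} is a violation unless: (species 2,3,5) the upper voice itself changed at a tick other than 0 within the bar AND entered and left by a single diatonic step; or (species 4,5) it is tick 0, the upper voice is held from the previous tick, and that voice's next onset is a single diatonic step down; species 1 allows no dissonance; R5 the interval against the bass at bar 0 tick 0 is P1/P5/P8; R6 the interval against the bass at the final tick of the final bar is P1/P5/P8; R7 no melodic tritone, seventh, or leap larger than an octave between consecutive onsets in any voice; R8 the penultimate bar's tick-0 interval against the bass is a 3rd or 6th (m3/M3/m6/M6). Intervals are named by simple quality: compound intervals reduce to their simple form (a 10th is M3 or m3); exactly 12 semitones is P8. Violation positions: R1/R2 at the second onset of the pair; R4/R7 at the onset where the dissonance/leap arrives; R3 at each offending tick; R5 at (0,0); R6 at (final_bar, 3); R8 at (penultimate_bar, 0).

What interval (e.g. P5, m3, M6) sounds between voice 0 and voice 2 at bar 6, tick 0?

P5

voice 0=F3 voice 2=C5 -> P5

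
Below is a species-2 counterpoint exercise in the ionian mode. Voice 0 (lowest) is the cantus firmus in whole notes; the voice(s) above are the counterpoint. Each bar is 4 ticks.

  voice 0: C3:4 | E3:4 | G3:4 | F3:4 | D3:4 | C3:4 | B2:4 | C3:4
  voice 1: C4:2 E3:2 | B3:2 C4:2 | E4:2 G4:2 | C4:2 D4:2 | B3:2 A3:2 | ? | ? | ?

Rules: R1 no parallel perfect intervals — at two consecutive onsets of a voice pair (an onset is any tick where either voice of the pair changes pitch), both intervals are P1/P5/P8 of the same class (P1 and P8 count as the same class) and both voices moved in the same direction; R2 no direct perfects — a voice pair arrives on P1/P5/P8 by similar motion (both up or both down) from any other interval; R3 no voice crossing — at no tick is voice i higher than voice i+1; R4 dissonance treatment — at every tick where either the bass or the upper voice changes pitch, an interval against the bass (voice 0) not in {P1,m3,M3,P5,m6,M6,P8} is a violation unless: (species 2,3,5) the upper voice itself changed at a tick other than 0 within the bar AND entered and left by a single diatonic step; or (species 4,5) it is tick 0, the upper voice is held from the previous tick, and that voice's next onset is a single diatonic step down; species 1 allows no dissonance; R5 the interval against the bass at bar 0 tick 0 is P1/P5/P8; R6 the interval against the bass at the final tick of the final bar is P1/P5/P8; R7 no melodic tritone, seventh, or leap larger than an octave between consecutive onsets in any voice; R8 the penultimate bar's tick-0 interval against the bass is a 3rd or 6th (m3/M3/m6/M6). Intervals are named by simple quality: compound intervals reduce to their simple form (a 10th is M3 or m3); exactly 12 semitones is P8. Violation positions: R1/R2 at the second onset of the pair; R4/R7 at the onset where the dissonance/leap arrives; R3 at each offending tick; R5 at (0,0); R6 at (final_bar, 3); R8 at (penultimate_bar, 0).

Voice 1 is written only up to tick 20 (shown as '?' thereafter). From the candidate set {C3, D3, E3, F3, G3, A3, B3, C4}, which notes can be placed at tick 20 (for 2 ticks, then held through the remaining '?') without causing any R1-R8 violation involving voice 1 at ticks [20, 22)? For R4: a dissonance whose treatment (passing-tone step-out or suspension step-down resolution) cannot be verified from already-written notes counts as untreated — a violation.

{A3, C4, E3}

C3: violates R2
D3: violates R4
E3: legal
F3: violates R4
G3: violates R1
A3: legal
B3: violates R4
C4: legal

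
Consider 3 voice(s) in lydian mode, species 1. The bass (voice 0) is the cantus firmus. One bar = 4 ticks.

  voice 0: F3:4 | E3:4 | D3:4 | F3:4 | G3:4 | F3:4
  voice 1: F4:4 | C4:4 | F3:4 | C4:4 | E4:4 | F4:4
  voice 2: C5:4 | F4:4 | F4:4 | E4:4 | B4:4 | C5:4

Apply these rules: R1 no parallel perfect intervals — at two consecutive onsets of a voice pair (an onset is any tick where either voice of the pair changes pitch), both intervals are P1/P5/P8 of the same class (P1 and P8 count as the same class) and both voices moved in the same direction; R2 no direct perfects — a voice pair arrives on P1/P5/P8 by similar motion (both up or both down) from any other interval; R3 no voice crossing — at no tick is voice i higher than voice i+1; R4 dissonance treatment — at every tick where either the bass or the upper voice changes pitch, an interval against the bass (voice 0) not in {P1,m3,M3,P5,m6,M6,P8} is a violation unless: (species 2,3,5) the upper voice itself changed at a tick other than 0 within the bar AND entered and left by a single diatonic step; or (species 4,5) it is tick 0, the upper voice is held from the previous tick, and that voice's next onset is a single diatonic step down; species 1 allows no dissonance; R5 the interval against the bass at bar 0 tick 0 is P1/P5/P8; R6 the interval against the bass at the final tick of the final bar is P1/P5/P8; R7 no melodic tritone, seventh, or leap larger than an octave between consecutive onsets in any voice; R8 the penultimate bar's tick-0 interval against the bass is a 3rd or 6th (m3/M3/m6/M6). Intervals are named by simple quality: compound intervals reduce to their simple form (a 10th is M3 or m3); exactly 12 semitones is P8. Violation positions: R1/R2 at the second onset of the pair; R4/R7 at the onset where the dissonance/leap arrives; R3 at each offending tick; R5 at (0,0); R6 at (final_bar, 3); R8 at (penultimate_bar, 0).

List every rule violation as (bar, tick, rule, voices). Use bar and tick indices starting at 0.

bar 0: v0=F3 v1=F4 v2=C5 downbeat P5
bar 1: v0=E3 v1=C4 v2=F4 downbeat m2
bar 2: v0=D3 v1=F3 v2=F4 downbeat m3
bar 3: v0=F3 v1=C4 v2=E4 downbeat M7
bar 4: v0=G3 v1=E4 v2=B4 downbeat M3
bar 5: v0=F3 v1=F4 v2=C5 downbeat P5
  -> R4 @ bar 1 tick 0 v(0, 2): E3/F4 m2 untreated
  -> R2 @ bar 3 tick 0 v(0, 1): D3/F3 m3 -> F3/C4 P5 similar
  -> R4 @ bar 3 tick 0 v(0, 2): F3/E4 M7 untreated
  -> R2 @ bar 4 tick 0 v(1, 2): C4/E4 M3 -> E4/B4 P5 similar
  -> R1 @ bar 5 tick 0 v(1, 2): E4/B4 P5 -> F4/C5 P5 similar

(1, 0, R4, (0, 2))
(3, 0, R2, (0, 1))
(3, 0, R4, (0, 2))
(4, 0, R2, (1, 2))
(5, 0, R1, (1, 2))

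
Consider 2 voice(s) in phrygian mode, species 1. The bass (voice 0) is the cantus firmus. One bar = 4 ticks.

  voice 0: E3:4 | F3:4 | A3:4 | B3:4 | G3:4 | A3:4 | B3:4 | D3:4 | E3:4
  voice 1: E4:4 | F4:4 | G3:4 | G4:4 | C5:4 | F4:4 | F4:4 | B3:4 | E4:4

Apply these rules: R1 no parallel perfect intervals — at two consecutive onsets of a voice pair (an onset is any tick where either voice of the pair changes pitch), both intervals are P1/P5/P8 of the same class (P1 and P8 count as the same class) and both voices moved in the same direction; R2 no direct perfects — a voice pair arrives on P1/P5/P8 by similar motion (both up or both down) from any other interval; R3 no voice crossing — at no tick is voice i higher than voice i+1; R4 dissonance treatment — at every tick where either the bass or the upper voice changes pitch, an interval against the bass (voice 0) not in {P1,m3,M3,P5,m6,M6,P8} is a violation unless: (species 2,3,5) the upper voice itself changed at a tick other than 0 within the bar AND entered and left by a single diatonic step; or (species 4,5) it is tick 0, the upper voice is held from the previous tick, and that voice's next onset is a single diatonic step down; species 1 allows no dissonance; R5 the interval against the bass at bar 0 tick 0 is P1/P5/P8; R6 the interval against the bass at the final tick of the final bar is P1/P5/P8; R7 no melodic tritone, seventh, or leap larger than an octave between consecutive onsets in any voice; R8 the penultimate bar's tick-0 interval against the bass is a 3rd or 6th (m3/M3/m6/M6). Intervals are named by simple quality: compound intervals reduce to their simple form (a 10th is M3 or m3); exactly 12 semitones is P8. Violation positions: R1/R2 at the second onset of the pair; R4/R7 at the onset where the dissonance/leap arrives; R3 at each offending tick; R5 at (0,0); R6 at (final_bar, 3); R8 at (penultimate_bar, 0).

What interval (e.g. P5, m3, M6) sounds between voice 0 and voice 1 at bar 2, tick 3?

voice 0=A3 voice 1=G3 -> M2

M2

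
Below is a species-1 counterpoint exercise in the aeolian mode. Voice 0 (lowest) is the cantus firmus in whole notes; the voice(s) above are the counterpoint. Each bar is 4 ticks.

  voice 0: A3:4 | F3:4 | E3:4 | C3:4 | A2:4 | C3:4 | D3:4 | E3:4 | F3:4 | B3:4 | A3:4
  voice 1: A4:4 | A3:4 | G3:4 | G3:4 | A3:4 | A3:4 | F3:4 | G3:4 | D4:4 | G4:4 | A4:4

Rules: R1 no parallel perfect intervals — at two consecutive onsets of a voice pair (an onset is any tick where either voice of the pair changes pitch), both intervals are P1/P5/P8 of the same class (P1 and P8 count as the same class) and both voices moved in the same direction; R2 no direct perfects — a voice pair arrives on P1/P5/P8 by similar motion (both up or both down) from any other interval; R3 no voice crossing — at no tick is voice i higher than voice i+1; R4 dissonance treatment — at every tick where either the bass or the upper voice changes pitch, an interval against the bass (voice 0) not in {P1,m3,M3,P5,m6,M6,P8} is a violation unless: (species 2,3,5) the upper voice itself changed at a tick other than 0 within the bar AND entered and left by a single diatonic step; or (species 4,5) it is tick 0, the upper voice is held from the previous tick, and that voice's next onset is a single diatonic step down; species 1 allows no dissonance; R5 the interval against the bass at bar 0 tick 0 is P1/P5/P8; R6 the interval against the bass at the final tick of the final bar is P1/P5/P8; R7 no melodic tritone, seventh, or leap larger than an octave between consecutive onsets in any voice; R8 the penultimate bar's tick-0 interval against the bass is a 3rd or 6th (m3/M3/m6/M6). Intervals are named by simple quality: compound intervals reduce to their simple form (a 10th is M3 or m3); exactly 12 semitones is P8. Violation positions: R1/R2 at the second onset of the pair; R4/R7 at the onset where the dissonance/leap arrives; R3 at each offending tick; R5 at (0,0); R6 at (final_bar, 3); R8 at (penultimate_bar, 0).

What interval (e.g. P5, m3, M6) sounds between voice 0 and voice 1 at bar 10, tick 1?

voice 0=A3 voice 1=A4 -> P8

P8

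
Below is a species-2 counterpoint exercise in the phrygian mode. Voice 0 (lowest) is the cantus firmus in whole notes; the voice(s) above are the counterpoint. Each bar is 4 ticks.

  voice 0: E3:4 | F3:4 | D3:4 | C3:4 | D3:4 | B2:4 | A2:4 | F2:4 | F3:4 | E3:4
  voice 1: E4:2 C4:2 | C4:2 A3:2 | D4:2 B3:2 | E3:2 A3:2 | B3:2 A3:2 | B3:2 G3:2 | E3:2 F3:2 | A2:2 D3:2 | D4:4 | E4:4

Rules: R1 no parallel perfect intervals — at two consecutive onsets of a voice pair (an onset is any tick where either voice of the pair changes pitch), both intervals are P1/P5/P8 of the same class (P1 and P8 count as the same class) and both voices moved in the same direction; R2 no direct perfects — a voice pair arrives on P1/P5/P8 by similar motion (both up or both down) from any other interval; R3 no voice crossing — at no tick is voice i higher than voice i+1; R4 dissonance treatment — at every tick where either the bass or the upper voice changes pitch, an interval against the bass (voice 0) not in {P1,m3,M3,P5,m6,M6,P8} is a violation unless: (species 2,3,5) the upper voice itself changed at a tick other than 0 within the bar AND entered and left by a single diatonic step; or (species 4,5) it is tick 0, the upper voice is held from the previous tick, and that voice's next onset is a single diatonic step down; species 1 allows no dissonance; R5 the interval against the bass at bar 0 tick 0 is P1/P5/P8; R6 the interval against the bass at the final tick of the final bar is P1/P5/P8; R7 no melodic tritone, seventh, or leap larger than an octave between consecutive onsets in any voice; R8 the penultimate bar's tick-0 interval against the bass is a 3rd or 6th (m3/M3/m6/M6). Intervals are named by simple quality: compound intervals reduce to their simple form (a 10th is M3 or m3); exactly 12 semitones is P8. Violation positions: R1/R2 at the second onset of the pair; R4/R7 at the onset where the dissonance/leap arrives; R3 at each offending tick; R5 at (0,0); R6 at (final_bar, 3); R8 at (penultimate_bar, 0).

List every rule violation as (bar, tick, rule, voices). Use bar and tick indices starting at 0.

bar 0: v0=E3 v1=E4 downbeat P8
bar 1: v0=F3 v1=C4 downbeat P5
bar 2: v0=D3 v1=D4 downbeat P8
bar 3: v0=C3 v1=E3 downbeat M3
bar 4: v0=D3 v1=B3 downbeat M6
bar 5: v0=B2 v1=B3 downbeat P8
bar 6: v0=A2 v1=E3 downbeat P5
bar 7: v0=F2 v1=A2 downbeat M3
bar 8: v0=F3 v1=D4 downbeat M6
bar 9: v0=E3 v1=E4 downbeat P8
  -> R2 @ bar 6 tick 0 v(0, 1): B2/G3 m6 -> A2/E3 P5 similar

(6, 0, R2, (0, 1))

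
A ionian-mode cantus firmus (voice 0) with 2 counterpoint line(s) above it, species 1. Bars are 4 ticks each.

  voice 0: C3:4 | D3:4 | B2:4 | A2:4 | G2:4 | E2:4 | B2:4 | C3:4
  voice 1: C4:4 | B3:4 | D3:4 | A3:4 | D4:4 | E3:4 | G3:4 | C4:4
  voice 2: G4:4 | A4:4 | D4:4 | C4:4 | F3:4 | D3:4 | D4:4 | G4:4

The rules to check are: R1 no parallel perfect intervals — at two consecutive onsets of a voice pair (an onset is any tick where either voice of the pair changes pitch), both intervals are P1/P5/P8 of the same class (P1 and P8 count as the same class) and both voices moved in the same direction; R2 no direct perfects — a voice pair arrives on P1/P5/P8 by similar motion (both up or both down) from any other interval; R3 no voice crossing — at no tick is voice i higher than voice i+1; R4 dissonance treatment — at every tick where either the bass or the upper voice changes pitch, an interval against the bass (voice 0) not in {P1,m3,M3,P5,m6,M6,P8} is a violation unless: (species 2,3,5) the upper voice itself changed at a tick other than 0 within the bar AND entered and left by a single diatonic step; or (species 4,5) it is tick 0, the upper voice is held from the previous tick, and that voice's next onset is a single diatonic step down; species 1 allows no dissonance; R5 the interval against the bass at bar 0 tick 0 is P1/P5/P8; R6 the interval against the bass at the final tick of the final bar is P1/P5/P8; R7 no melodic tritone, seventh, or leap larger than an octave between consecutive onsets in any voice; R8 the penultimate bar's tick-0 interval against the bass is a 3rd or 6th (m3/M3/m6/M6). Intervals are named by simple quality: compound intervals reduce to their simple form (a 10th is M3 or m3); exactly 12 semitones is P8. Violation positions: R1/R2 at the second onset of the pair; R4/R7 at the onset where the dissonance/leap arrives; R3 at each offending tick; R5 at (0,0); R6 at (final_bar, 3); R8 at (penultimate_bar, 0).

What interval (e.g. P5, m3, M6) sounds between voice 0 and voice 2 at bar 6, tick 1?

voice 0=B2 voice 2=D4 -> m3

m3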